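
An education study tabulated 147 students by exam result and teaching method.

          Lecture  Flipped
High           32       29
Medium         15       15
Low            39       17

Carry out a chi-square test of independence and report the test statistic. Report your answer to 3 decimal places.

4.674

Row totals: 61, 30, 56. Column totals: 86, 61. Grand total N = 147.
Expected counts (row total × column total / N):
  High, Lecture: 61×86/147 = 35.6871
  High, Flipped: 61×61/147 = 25.3129
  Medium, Lecture: 30×86/147 = 17.5510
  Medium, Flipped: 30×61/147 = 12.4490
  Low, Lecture: 56×86/147 = 32.7619
  Low, Flipped: 56×61/147 = 23.2381
Contributions (O − E)²/E:
  (32 − 35.6871)²/35.6871 = 0.3809
  (29 − 25.3129)²/25.3129 = 0.5371
  (15 − 17.5510)²/17.5510 = 0.3708
  (15 − 12.4490)²/12.4490 = 0.5227
  (39 − 32.7619)²/32.7619 = 1.1878
  (17 − 23.2381)²/23.2381 = 1.6746
χ² = 0.3809 + 0.5371 + 0.3708 + 0.5227 + 1.1878 + 1.6746 = 4.674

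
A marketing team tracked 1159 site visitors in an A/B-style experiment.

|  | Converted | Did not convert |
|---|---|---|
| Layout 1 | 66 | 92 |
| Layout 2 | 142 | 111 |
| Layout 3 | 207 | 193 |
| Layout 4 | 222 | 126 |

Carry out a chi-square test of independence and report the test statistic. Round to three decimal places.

23.874

Row totals: 158, 253, 400, 348. Column totals: 637, 522. Grand total N = 1159.
Expected counts (row total × column total / N):
  Layout 1, Converted: 158×637/1159 = 86.8387
  Layout 1, Did not convert: 158×522/1159 = 71.1613
  Layout 2, Converted: 253×637/1159 = 139.0518
  Layout 2, Did not convert: 253×522/1159 = 113.9482
  Layout 3, Converted: 400×637/1159 = 219.8447
  Layout 3, Did not convert: 400×522/1159 = 180.1553
  Layout 4, Converted: 348×637/1159 = 191.2649
  Layout 4, Did not convert: 348×522/1159 = 156.7351
Contributions (O − E)²/E:
  (66 − 86.8387)²/86.8387 = 5.0007
  (92 − 71.1613)²/71.1613 = 6.1024
  (142 − 139.0518)²/139.0518 = 0.0625
  (111 − 113.9482)²/113.9482 = 0.0763
  (207 − 219.8447)²/219.8447 = 0.7505
  (193 − 180.1553)²/180.1553 = 0.9158
  (222 − 191.2649)²/191.2649 = 4.9389
  (126 − 156.7351)²/156.7351 = 6.0270
χ² = 5.0007 + 6.1024 + 0.0625 + 0.0763 + 0.7505 + 0.9158 + 4.9389 + 6.0270 = 23.874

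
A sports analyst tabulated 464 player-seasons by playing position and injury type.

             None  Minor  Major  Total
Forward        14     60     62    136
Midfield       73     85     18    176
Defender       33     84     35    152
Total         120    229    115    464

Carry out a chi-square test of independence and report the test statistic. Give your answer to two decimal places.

Grand total N = 464.
Expected counts (row total × column total / N):
  Forward, None: 136×120/464 = 35.172
  Forward, Minor: 136×229/464 = 67.121
  Forward, Major: 136×115/464 = 33.707
  Midfield, None: 176×120/464 = 45.517
  Midfield, Minor: 176×229/464 = 86.862
  Midfield, Major: 176×115/464 = 43.621
  Defender, None: 152×120/464 = 39.310
  Defender, Minor: 152×229/464 = 75.017
  Defender, Major: 152×115/464 = 37.672
Contributions (O − E)²/E:
  (14 − 35.172)²/35.172 = 12.7446
  (60 − 67.121)²/67.121 = 0.7555
  (62 − 33.707)²/33.707 = 23.7486
  (73 − 45.517)²/45.517 = 16.5941
  (85 − 86.862)²/86.862 = 0.0399
  (18 − 43.621)²/43.621 = 15.0486
  (33 − 39.310)²/39.310 = 1.0129
  (84 − 75.017)²/75.017 = 1.0757
  (35 − 37.672)²/37.672 = 0.1895
χ² = 12.7446 + 0.7555 + 23.7486 + 16.5941 + 0.0399 + 15.0486 + 1.0129 + 1.0757 + 0.1895 = 71.21

71.21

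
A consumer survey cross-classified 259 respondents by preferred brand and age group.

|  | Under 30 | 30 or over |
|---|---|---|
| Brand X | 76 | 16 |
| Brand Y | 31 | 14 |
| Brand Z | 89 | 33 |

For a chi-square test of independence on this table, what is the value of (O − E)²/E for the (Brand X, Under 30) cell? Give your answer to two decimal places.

0.58

Row total (Brand X) = 92; column total (Under 30) = 196; N = 259.
Expected count E = 92 × 196 / 259 = 69.622.
Contribution = (O − E)²/E = (76 − 69.622)² / 69.622 = 0.58.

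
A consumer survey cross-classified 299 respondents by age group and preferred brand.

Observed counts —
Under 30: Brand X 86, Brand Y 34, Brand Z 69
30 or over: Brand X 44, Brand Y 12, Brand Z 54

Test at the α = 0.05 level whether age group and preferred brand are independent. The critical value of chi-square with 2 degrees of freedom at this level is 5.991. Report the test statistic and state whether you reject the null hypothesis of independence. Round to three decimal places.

5.426; fail to reject H₀

Row totals: 189, 110. Column totals: 130, 46, 123. Grand total N = 299.
Expected counts (row total × column total / N):
  Under 30, Brand X: 189×130/299 = 82.1739
  Under 30, Brand Y: 189×46/299 = 29.0769
  Under 30, Brand Z: 189×123/299 = 77.7492
  30 or over, Brand X: 110×130/299 = 47.8261
  30 or over, Brand Y: 110×46/299 = 16.9231
  30 or over, Brand Z: 110×123/299 = 45.2508
Contributions (O − E)²/E:
  (86 − 82.1739)²/82.1739 = 0.1781
  (34 − 29.0769)²/29.0769 = 0.8335
  (69 − 77.7492)²/77.7492 = 0.9846
  (44 − 47.8261)²/47.8261 = 0.3061
  (12 − 16.9231)²/16.9231 = 1.4322
  (54 − 45.2508)²/45.2508 = 1.6916
χ² = 0.1781 + 0.8335 + 0.9846 + 0.3061 + 1.4322 + 1.6916 = 5.426
df = (2−1)(3−1) = 2. Since 5.426 < 5.991, fail to reject the null hypothesis of independence at α = 0.05.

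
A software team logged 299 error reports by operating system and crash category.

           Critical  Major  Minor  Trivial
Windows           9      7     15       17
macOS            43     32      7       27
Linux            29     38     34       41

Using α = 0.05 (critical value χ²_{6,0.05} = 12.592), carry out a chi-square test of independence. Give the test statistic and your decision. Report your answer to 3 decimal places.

28.882; reject H₀

Row totals: 48, 109, 142. Column totals: 81, 77, 56, 85. Grand total N = 299.
Expected counts (row total × column total / N):
  Windows, Critical: 48×81/299 = 13.00334
  Windows, Major: 48×77/299 = 12.36120
  Windows, Minor: 48×56/299 = 8.98997
  Windows, Trivial: 48×85/299 = 13.64548
  macOS, Critical: 109×81/299 = 29.52843
  macOS, Major: 109×77/299 = 28.07023
  macOS, Minor: 109×56/299 = 20.41472
  macOS, Trivial: 109×85/299 = 30.98662
  Linux, Critical: 142×81/299 = 38.46823
  Linux, Major: 142×77/299 = 36.56856
  Linux, Minor: 142×56/299 = 26.59532
  Linux, Trivial: 142×85/299 = 40.36789
Contributions (O − E)²/E:
  (9 − 13.00334)²/13.00334 = 1.2325
  (7 − 12.36120)²/12.36120 = 2.3252
  (15 − 8.98997)²/8.98997 = 4.0179
  (17 − 13.64548)²/13.64548 = 0.8247
  (43 − 29.52843)²/29.52843 = 6.1460
  (32 − 28.07023)²/28.07023 = 0.5502
  (7 − 20.41472)²/20.41472 = 8.8149
  (27 − 30.98662)²/30.98662 = 0.5129
  (29 − 38.46823)²/38.46823 = 2.3304
  (38 − 36.56856)²/36.56856 = 0.0560
  (34 − 26.59532)²/26.59532 = 2.0616
  (41 − 40.36789)²/40.36789 = 0.0099
χ² = 1.2325 + 2.3252 + 4.0179 + 0.8247 + 6.1460 + 0.5502 + 8.8149 + 0.5129 + 2.3304 + 0.0560 + 2.0616 + 0.0099 = 28.882
df = (3−1)(4−1) = 6. Since 28.882 > 12.592, reject the null hypothesis of independence at α = 0.05.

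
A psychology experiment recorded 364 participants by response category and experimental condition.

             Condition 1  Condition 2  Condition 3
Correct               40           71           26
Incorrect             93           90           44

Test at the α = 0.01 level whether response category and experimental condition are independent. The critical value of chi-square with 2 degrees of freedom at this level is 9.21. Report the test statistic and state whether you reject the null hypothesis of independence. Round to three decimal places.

6.112; fail to reject H₀

Row totals: 137, 227. Column totals: 133, 161, 70. Grand total N = 364.
Expected counts (row total × column total / N):
  Correct, Condition 1: 137×133/364 = 50.0577
  Correct, Condition 2: 137×161/364 = 60.5962
  Correct, Condition 3: 137×70/364 = 26.3462
  Incorrect, Condition 1: 227×133/364 = 82.9423
  Incorrect, Condition 2: 227×161/364 = 100.4038
  Incorrect, Condition 3: 227×70/364 = 43.6538
Contributions (O − E)²/E:
  (40 − 50.0577)²/50.0577 = 2.0208
  (71 − 60.5962)²/60.5962 = 1.7862
  (26 − 26.3462)²/26.3462 = 0.0045
  (93 − 82.9423)²/82.9423 = 1.2196
  (90 − 100.4038)²/100.4038 = 1.0780
  (44 − 43.6538)²/43.6538 = 0.0027
χ² = 2.0208 + 1.7862 + 0.0045 + 1.2196 + 1.0780 + 0.0027 = 6.112
df = (2−1)(3−1) = 2. Since 6.112 < 9.21, fail to reject the null hypothesis of independence at α = 0.01.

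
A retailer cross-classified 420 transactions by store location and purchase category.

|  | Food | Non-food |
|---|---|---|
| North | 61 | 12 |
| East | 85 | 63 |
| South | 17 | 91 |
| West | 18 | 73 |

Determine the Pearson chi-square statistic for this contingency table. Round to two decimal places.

Row totals: 73, 148, 108, 91. Column totals: 181, 239. Grand total N = 420.
Expected counts (row total × column total / N):
  North, Food: 73×181/420 = 31.4595
  North, Non-food: 73×239/420 = 41.5405
  East, Food: 148×181/420 = 63.7810
  East, Non-food: 148×239/420 = 84.2190
  South, Food: 108×181/420 = 46.5429
  South, Non-food: 108×239/420 = 61.4571
  West, Food: 91×181/420 = 39.2167
  West, Non-food: 91×239/420 = 51.7833
Contributions (O − E)²/E:
  (61 − 31.4595)²/31.4595 = 27.7386
  (12 − 41.5405)²/41.5405 = 21.0070
  (85 − 63.7810)²/63.7810 = 7.0592
  (63 − 84.2190)²/84.2190 = 5.3461
  (17 − 46.5429)²/46.5429 = 18.7522
  (91 − 61.4571)²/61.4571 = 14.2015
  (18 − 39.2167)²/39.2167 = 11.4785
  (73 − 51.7833)²/51.7833 = 8.6929
χ² = 27.7386 + 21.0070 + 7.0592 + 5.3461 + 18.7522 + 14.2015 + 11.4785 + 8.6929 = 114.28

114.28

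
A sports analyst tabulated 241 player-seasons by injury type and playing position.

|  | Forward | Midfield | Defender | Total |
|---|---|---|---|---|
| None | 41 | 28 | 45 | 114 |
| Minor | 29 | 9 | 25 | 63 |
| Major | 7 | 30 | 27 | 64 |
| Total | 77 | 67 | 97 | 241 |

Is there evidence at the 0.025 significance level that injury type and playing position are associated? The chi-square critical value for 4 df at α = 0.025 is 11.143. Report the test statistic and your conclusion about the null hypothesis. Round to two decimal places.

26.36; reject H₀

Grand total N = 241.
Expected counts (row total × column total / N):
  None, Forward: 114×77/241 = 36.4232
  None, Midfield: 114×67/241 = 31.6929
  None, Defender: 114×97/241 = 45.8838
  Minor, Forward: 63×77/241 = 20.1286
  Minor, Midfield: 63×67/241 = 17.5145
  Minor, Defender: 63×97/241 = 25.3568
  Major, Forward: 64×77/241 = 20.4481
  Major, Midfield: 64×67/241 = 17.7925
  Major, Defender: 64×97/241 = 25.7593
Contributions (O − E)²/E:
  (41 − 36.4232)²/36.4232 = 0.5751
  (28 − 31.6929)²/31.6929 = 0.4303
  (45 − 45.8838)²/45.8838 = 0.0170
  (29 − 20.1286)²/20.1286 = 3.9099
  (9 − 17.5145)²/17.5145 = 4.1392
  (25 − 25.3568)²/25.3568 = 0.0050
  (7 − 20.4481)²/20.4481 = 8.8444
  (30 − 17.7925)²/17.7925 = 8.3756
  (27 − 25.7593)²/25.7593 = 0.0598
χ² = 0.5751 + 0.4303 + 0.0170 + 3.9099 + 4.1392 + 0.0050 + 8.8444 + 8.3756 + 0.0598 = 26.36
df = (3−1)(3−1) = 4. Since 26.36 > 11.143, reject the null hypothesis of independence at α = 0.025.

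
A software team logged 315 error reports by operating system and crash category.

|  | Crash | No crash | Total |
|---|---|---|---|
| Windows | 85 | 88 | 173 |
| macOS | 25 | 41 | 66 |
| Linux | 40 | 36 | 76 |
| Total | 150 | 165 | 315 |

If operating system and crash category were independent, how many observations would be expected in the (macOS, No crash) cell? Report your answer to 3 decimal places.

34.571

Row total (macOS) = 66; column total (No crash) = 165; grand total N = 315.
Expected count = (row total × column total) / N = 66 × 165 / 315 = 34.571.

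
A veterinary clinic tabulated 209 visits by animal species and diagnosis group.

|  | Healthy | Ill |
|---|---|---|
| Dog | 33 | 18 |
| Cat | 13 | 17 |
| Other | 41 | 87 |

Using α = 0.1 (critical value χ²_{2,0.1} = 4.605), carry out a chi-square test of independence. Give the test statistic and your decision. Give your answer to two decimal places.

Row totals: 51, 30, 128. Column totals: 87, 122. Grand total N = 209.
Expected counts (row total × column total / N):
  Dog, Healthy: 51×87/209 = 21.2297
  Dog, Ill: 51×122/209 = 29.7703
  Cat, Healthy: 30×87/209 = 12.4880
  Cat, Ill: 30×122/209 = 17.5120
  Other, Healthy: 128×87/209 = 53.2823
  Other, Ill: 128×122/209 = 74.7177
Contributions (O − E)²/E:
  (33 − 21.2297)²/21.2297 = 6.5258
  (18 − 29.7703)²/29.7703 = 4.6536
  (13 − 12.4880)²/12.4880 = 0.0210
  (17 − 17.5120)²/17.5120 = 0.0150
  (41 − 53.2823)²/53.2823 = 2.8312
  (87 − 74.7177)²/74.7177 = 2.0190
χ² = 6.5258 + 4.6536 + 0.0210 + 0.0150 + 2.8312 + 2.0190 = 16.07
df = (3−1)(2−1) = 2. Since 16.07 > 4.605, reject the null hypothesis of independence at α = 0.1.

16.07; reject H₀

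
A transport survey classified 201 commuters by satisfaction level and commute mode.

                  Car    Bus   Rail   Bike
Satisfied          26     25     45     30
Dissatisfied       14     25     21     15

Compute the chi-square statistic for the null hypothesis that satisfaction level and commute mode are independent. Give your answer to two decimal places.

4.69

Row totals: 126, 75. Column totals: 40, 50, 66, 45. Grand total N = 201.
Expected counts (row total × column total / N):
  Satisfied, Car: 126×40/201 = 25.075
  Satisfied, Bus: 126×50/201 = 31.343
  Satisfied, Rail: 126×66/201 = 41.373
  Satisfied, Bike: 126×45/201 = 28.209
  Dissatisfied, Car: 75×40/201 = 14.925
  Dissatisfied, Bus: 75×50/201 = 18.657
  Dissatisfied, Rail: 75×66/201 = 24.627
  Dissatisfied, Bike: 75×45/201 = 16.791
Contributions (O − E)²/E:
  (26 − 25.075)²/25.075 = 0.0341
  (25 − 31.343)²/31.343 = 1.2837
  (45 − 41.373)²/41.373 = 0.3180
  (30 − 28.209)²/28.209 = 0.1137
  (14 − 14.925)²/14.925 = 0.0573
  (25 − 18.657)²/18.657 = 2.1565
  (21 − 24.627)²/24.627 = 0.5342
  (15 − 16.791)²/16.791 = 0.1910
χ² = 0.0341 + 1.2837 + 0.3180 + 0.1137 + 0.0573 + 2.1565 + 0.5342 + 0.1910 = 4.69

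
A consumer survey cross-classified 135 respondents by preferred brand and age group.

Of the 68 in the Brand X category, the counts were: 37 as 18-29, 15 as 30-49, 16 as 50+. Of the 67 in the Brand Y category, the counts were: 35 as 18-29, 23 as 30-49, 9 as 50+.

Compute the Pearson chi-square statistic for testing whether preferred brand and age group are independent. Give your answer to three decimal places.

Row totals: 68, 67. Column totals: 72, 38, 25. Grand total N = 135.
Expected counts (row total × column total / N):
  Brand X, 18-29: 68×72/135 = 36.2667
  Brand X, 30-49: 68×38/135 = 19.1407
  Brand X, 50+: 68×25/135 = 12.5926
  Brand Y, 18-29: 67×72/135 = 35.7333
  Brand Y, 30-49: 67×38/135 = 18.8593
  Brand Y, 50+: 67×25/135 = 12.4074
Contributions (O − E)²/E:
  (37 − 36.2667)²/36.2667 = 0.0148
  (15 − 19.1407)²/19.1407 = 0.8958
  (16 − 12.5926)²/12.5926 = 0.9220
  (35 − 35.7333)²/35.7333 = 0.0150
  (23 − 18.8593)²/18.8593 = 0.9091
  (9 − 12.4074)²/12.4074 = 0.9358
χ² = 0.0148 + 0.8958 + 0.9220 + 0.0150 + 0.9091 + 0.9358 = 3.693

3.693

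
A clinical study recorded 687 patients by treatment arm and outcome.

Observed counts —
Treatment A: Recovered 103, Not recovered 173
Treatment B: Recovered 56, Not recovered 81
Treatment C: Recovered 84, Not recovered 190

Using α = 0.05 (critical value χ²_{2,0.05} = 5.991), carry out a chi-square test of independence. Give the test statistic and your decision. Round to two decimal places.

4.94; fail to reject H₀

Row totals: 276, 137, 274. Column totals: 243, 444. Grand total N = 687.
Expected counts (row total × column total / N):
  Treatment A, Recovered: 276×243/687 = 97.624
  Treatment A, Not recovered: 276×444/687 = 178.376
  Treatment B, Recovered: 137×243/687 = 48.459
  Treatment B, Not recovered: 137×444/687 = 88.541
  Treatment C, Recovered: 274×243/687 = 96.917
  Treatment C, Not recovered: 274×444/687 = 177.083
Contributions (O − E)²/E:
  (103 − 97.624)²/97.624 = 0.2960
  (173 − 178.376)²/178.376 = 0.1620
  (56 − 48.459)²/48.459 = 1.1735
  (81 − 88.541)²/88.541 = 0.6423
  (84 − 96.917)²/96.917 = 1.7216
  (190 − 177.083)²/177.083 = 0.9422
χ² = 0.2960 + 0.1620 + 1.1735 + 0.6423 + 1.7216 + 0.9422 = 4.94
df = (3−1)(2−1) = 2. Since 4.94 < 5.991, fail to reject the null hypothesis of independence at α = 0.05.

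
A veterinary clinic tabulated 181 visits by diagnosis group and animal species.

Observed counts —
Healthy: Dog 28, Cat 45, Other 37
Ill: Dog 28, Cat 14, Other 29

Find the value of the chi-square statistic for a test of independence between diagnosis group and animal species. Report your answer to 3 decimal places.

9.286

Row totals: 110, 71. Column totals: 56, 59, 66. Grand total N = 181.
Expected counts (row total × column total / N):
  Healthy, Dog: 110×56/181 = 34.03315
  Healthy, Cat: 110×59/181 = 35.85635
  Healthy, Other: 110×66/181 = 40.11050
  Ill, Dog: 71×56/181 = 21.96685
  Ill, Cat: 71×59/181 = 23.14365
  Ill, Other: 71×66/181 = 25.88950
Contributions (O − E)²/E:
  (28 − 34.03315)²/34.03315 = 1.0695
  (45 − 35.85635)²/35.85635 = 2.3317
  (37 − 40.11050)²/40.11050 = 0.2412
  (28 − 21.96685)²/21.96685 = 1.6570
  (14 − 23.14365)²/23.14365 = 3.6125
  (29 − 25.88950)²/25.88950 = 0.3737
χ² = 1.0695 + 2.3317 + 0.2412 + 1.6570 + 3.6125 + 0.3737 = 9.286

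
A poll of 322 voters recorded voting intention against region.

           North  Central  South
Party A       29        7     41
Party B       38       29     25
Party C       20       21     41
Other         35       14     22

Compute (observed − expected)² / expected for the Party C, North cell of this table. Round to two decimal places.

Row total (Party C) = 82; column total (North) = 122; N = 322.
Expected count E = 82 × 122 / 322 = 31.0683.
Contribution = (O − E)²/E = (20 − 31.0683)² / 31.0683 = 3.94.

3.94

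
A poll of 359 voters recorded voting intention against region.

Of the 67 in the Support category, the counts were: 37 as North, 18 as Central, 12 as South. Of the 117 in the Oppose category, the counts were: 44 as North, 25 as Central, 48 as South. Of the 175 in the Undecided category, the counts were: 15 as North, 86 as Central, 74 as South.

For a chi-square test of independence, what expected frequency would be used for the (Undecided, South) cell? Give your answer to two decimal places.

Row total (Undecided) = 175; column total (South) = 134; grand total N = 359.
Expected count = (row total × column total) / N = 175 × 134 / 359 = 65.32.

65.32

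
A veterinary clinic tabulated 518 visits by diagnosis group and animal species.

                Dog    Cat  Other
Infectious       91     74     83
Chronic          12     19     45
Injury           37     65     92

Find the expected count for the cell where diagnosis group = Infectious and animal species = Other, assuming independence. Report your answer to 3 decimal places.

Row total (Infectious) = 248; column total (Other) = 220; grand total N = 518.
Expected count = (row total × column total) / N = 248 × 220 / 518 = 105.328.

105.328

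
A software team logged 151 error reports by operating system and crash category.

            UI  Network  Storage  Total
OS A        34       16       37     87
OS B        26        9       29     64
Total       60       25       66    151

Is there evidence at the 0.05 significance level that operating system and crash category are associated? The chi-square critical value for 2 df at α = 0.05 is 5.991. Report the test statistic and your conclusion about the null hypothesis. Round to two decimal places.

Grand total N = 151.
Expected counts (row total × column total / N):
  OS A, UI: 87×60/151 = 34.570
  OS A, Network: 87×25/151 = 14.404
  OS A, Storage: 87×66/151 = 38.026
  OS B, UI: 64×60/151 = 25.430
  OS B, Network: 64×25/151 = 10.596
  OS B, Storage: 64×66/151 = 27.974
Contributions (O − E)²/E:
  (34 − 34.570)²/34.570 = 0.0094
  (16 − 14.404)²/14.404 = 0.1768
  (37 − 38.026)²/38.026 = 0.0277
  (26 − 25.430)²/25.430 = 0.0128
  (9 − 10.596)²/10.596 = 0.2404
  (29 − 27.974)²/27.974 = 0.0376
χ² = 0.0094 + 0.1768 + 0.0277 + 0.0128 + 0.2404 + 0.0376 = 0.50
df = (2−1)(3−1) = 2. Since 0.50 < 5.991, fail to reject the null hypothesis of independence at α = 0.05.

0.50; fail to reject H₀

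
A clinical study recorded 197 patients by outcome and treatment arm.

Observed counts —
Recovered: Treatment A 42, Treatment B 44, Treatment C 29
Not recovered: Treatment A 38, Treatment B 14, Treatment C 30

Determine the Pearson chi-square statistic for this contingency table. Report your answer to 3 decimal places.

10.501

Row totals: 115, 82. Column totals: 80, 58, 59. Grand total N = 197.
Expected counts (row total × column total / N):
  Recovered, Treatment A: 115×80/197 = 46.7005
  Recovered, Treatment B: 115×58/197 = 33.8579
  Recovered, Treatment C: 115×59/197 = 34.4416
  Not recovered, Treatment A: 82×80/197 = 33.2995
  Not recovered, Treatment B: 82×58/197 = 24.1421
  Not recovered, Treatment C: 82×59/197 = 24.5584
Contributions (O − E)²/E:
  (42 − 46.7005)²/46.7005 = 0.4731
  (44 − 33.8579)²/33.8579 = 3.0381
  (29 − 34.4416)²/34.4416 = 0.8597
  (38 − 33.2995)²/33.2995 = 0.6635
  (14 − 24.1421)²/24.1421 = 4.2607
  (30 − 24.5584)²/24.5584 = 1.2057
χ² = 0.4731 + 3.0381 + 0.8597 + 0.6635 + 4.2607 + 1.2057 = 10.501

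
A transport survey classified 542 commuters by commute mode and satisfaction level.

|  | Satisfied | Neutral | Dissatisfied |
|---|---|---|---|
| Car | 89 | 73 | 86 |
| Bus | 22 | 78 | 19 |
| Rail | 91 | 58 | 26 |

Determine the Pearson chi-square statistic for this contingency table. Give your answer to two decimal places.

Row totals: 248, 119, 175. Column totals: 202, 209, 131. Grand total N = 542.
Expected counts (row total × column total / N):
  Car, Satisfied: 248×202/542 = 92.428
  Car, Neutral: 248×209/542 = 95.631
  Car, Dissatisfied: 248×131/542 = 59.941
  Bus, Satisfied: 119×202/542 = 44.351
  Bus, Neutral: 119×209/542 = 45.887
  Bus, Dissatisfied: 119×131/542 = 28.762
  Rail, Satisfied: 175×202/542 = 65.221
  Rail, Neutral: 175×209/542 = 67.482
  Rail, Dissatisfied: 175×131/542 = 42.297
Contributions (O − E)²/E:
  (89 − 92.428)²/92.428 = 0.1271
  (73 − 95.631)²/95.631 = 5.3556
  (86 − 59.941)²/59.941 = 11.3290
  (22 − 44.351)²/44.351 = 11.2639
  (78 − 45.887)²/45.887 = 22.4736
  (19 − 28.762)²/28.762 = 3.3133
  (91 − 65.221)²/65.221 = 10.1893
  (58 − 67.482)²/67.482 = 1.3323
  (26 − 42.297)²/42.297 = 6.2792
χ² = 0.1271 + 5.3556 + 11.3290 + 11.2639 + 22.4736 + 3.3133 + 10.1893 + 1.3323 + 6.2792 = 71.66

71.66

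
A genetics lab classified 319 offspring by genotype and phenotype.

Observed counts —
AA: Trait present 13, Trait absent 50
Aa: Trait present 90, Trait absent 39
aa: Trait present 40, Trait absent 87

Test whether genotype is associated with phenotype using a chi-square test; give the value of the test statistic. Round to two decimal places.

56.48

Row totals: 63, 129, 127. Column totals: 143, 176. Grand total N = 319.
Expected counts (row total × column total / N):
  AA, Trait present: 63×143/319 = 28.241
  AA, Trait absent: 63×176/319 = 34.759
  Aa, Trait present: 129×143/319 = 57.828
  Aa, Trait absent: 129×176/319 = 71.172
  aa, Trait present: 127×143/319 = 56.931
  aa, Trait absent: 127×176/319 = 70.069
Contributions (O − E)²/E:
  (13 − 28.241)²/28.241 = 8.2252
  (50 − 34.759)²/34.759 = 6.6828
  (90 − 57.828)²/57.828 = 17.8986
  (39 − 71.172)²/71.172 = 14.5428
  (40 − 56.931)²/56.931 = 5.0352
  (87 − 70.069)²/70.069 = 4.0911
χ² = 8.2252 + 6.6828 + 17.8986 + 14.5428 + 5.0352 + 4.0911 = 56.48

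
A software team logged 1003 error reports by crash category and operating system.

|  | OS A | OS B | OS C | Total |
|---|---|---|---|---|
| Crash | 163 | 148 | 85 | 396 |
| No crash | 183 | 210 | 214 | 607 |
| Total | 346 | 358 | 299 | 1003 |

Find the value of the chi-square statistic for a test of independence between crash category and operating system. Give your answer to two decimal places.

24.23

Grand total N = 1003.
Expected counts (row total × column total / N):
  Crash, OS A: 396×346/1003 = 136.606
  Crash, OS B: 396×358/1003 = 141.344
  Crash, OS C: 396×299/1003 = 118.050
  No crash, OS A: 607×346/1003 = 209.394
  No crash, OS B: 607×358/1003 = 216.656
  No crash, OS C: 607×299/1003 = 180.950
Contributions (O − E)²/E:
  (163 − 136.606)²/136.606 = 5.0997
  (148 − 141.344)²/141.344 = 0.3134
  (85 − 118.050)²/118.050 = 9.2529
  (183 − 209.394)²/209.394 = 3.3269
  (210 − 216.656)²/216.656 = 0.2045
  (214 − 180.950)²/180.950 = 6.0365
χ² = 5.0997 + 0.3134 + 9.2529 + 3.3269 + 0.2045 + 6.0365 = 24.23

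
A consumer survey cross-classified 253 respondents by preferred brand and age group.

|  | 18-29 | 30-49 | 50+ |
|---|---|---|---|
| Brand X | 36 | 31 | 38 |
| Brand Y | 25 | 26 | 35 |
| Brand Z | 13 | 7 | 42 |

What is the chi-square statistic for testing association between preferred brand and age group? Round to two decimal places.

Row totals: 105, 86, 62. Column totals: 74, 64, 115. Grand total N = 253.
Expected counts (row total × column total / N):
  Brand X, 18-29: 105×74/253 = 30.711
  Brand X, 30-49: 105×64/253 = 26.561
  Brand X, 50+: 105×115/253 = 47.727
  Brand Y, 18-29: 86×74/253 = 25.154
  Brand Y, 30-49: 86×64/253 = 21.755
  Brand Y, 50+: 86×115/253 = 39.091
  Brand Z, 18-29: 62×74/253 = 18.134
  Brand Z, 30-49: 62×64/253 = 15.684
  Brand Z, 50+: 62×115/253 = 28.182
Contributions (O − E)²/E:
  (36 − 30.711)²/30.711 = 0.9109
  (31 − 26.561)²/26.561 = 0.7419
  (38 − 47.727)²/47.727 = 1.9824
  (25 − 25.154)²/25.154 = 0.0009
  (26 − 21.755)²/21.755 = 0.8283
  (35 − 39.091)²/39.091 = 0.4281
  (13 − 18.134)²/18.134 = 1.4535
  (7 − 15.684)²/15.684 = 4.8082
  (42 − 28.182)²/28.182 = 6.7751
χ² = 0.9109 + 0.7419 + 1.9824 + 0.0009 + 0.8283 + 0.4281 + 1.4535 + 4.8082 + 6.7751 = 17.93

17.93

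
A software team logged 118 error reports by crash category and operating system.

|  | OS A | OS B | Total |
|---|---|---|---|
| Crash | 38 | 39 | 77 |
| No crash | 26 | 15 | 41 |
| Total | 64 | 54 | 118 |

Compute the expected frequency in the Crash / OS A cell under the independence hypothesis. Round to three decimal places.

41.763

Row total (Crash) = 77; column total (OS A) = 64; grand total N = 118.
Expected count = (row total × column total) / N = 77 × 64 / 118 = 41.763.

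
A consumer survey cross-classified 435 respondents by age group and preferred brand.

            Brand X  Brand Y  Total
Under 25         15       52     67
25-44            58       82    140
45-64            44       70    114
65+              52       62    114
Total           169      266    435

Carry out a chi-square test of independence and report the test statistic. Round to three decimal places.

Grand total N = 435.
Expected counts (row total × column total / N):
  Under 25, Brand X: 67×169/435 = 26.0299
  Under 25, Brand Y: 67×266/435 = 40.9701
  25-44, Brand X: 140×169/435 = 54.3908
  25-44, Brand Y: 140×266/435 = 85.6092
  45-64, Brand X: 114×169/435 = 44.2897
  45-64, Brand Y: 114×266/435 = 69.7103
  65+, Brand X: 114×169/435 = 44.2897
  65+, Brand Y: 114×266/435 = 69.7103
Contributions (O − E)²/E:
  (15 − 26.0299)²/26.0299 = 4.6738
  (52 − 40.9701)²/40.9701 = 2.9695
  (58 − 54.3908)²/54.3908 = 0.2395
  (82 − 85.6092)²/85.6092 = 0.1522
  (44 − 44.2897)²/44.2897 = 0.0019
  (70 − 69.7103)²/69.7103 = 0.0012
  (52 − 44.2897)²/44.2897 = 1.3423
  (62 − 69.7103)²/69.7103 = 0.8528
χ² = 4.6738 + 2.9695 + 0.2395 + 0.1522 + 0.0019 + 0.0012 + 1.3423 + 0.8528 = 10.233

10.233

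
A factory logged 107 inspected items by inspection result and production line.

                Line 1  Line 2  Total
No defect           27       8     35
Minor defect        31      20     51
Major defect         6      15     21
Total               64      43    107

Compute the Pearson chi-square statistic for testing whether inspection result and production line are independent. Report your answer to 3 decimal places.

Grand total N = 107.
Expected counts (row total × column total / N):
  No defect, Line 1: 35×64/107 = 20.9346
  No defect, Line 2: 35×43/107 = 14.0654
  Minor defect, Line 1: 51×64/107 = 30.5047
  Minor defect, Line 2: 51×43/107 = 20.4953
  Major defect, Line 1: 21×64/107 = 12.5607
  Major defect, Line 2: 21×43/107 = 8.4393
Contributions (O − E)²/E:
  (27 − 20.9346)²/20.9346 = 1.7573
  (8 − 14.0654)²/14.0654 = 2.6156
  (31 − 30.5047)²/30.5047 = 0.0080
  (20 − 20.4953)²/20.4953 = 0.0120
  (6 − 12.5607)²/12.5607 = 3.4268
  (15 − 8.4393)²/8.4393 = 5.1003
χ² = 1.7573 + 2.6156 + 0.0080 + 0.0120 + 3.4268 + 5.1003 = 12.920

12.920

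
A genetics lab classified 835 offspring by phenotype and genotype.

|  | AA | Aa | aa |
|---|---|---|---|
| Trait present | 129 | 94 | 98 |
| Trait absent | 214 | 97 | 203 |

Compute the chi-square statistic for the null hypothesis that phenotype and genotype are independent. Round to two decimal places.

13.87

Row totals: 321, 514. Column totals: 343, 191, 301. Grand total N = 835.
Expected counts (row total × column total / N):
  Trait present, AA: 321×343/835 = 131.860
  Trait present, Aa: 321×191/835 = 73.426
  Trait present, aa: 321×301/835 = 115.714
  Trait absent, AA: 514×343/835 = 211.140
  Trait absent, Aa: 514×191/835 = 117.574
  Trait absent, aa: 514×301/835 = 185.286
Contributions (O − E)²/E:
  (129 − 131.860)²/131.860 = 0.0620
  (94 − 73.426)²/73.426 = 5.7648
  (98 − 115.714)²/115.714 = 2.7117
  (214 − 211.140)²/211.140 = 0.0387
  (97 − 117.574)²/117.574 = 3.6002
  (203 − 185.286)²/185.286 = 1.6935
χ² = 0.0620 + 5.7648 + 2.7117 + 0.0387 + 3.6002 + 1.6935 = 13.87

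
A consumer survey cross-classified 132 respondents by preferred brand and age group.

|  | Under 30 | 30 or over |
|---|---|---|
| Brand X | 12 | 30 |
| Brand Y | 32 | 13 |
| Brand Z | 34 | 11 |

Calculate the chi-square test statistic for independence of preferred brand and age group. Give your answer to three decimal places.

Row totals: 42, 45, 45. Column totals: 78, 54. Grand total N = 132.
Expected counts (row total × column total / N):
  Brand X, Under 30: 42×78/132 = 24.8182
  Brand X, 30 or over: 42×54/132 = 17.1818
  Brand Y, Under 30: 45×78/132 = 26.5909
  Brand Y, 30 or over: 45×54/132 = 18.4091
  Brand Z, Under 30: 45×78/132 = 26.5909
  Brand Z, 30 or over: 45×54/132 = 18.4091
Contributions (O − E)²/E:
  (12 − 24.8182)²/24.8182 = 6.6204
  (30 − 17.1818)²/17.1818 = 9.5628
  (32 − 26.5909)²/26.5909 = 1.1003
  (13 − 18.4091)²/18.4091 = 1.5893
  (34 − 26.5909)²/26.5909 = 2.0644
  (11 − 18.4091)²/18.4091 = 2.9819
χ² = 6.6204 + 9.5628 + 1.1003 + 1.5893 + 2.0644 + 2.9819 = 23.919

23.919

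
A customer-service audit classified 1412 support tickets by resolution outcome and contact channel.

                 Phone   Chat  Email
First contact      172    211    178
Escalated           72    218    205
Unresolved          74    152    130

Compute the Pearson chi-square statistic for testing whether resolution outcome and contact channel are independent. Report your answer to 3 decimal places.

40.669

Row totals: 561, 495, 356. Column totals: 318, 581, 513. Grand total N = 1412.
Expected counts (row total × column total / N):
  First contact, Phone: 561×318/1412 = 126.3442
  First contact, Chat: 561×581/1412 = 230.8364
  First contact, Email: 561×513/1412 = 203.8194
  Escalated, Phone: 495×318/1412 = 111.4802
  Escalated, Chat: 495×581/1412 = 203.6792
  Escalated, Email: 495×513/1412 = 179.8407
  Unresolved, Phone: 356×318/1412 = 80.1756
  Unresolved, Chat: 356×581/1412 = 146.4844
  Unresolved, Email: 356×513/1412 = 129.3399
Contributions (O − E)²/E:
  (172 − 126.3442)²/126.3442 = 16.4982
  (211 − 230.8364)²/230.8364 = 1.7046
  (178 − 203.8194)²/203.8194 = 3.2707
  (72 − 111.4802)²/111.4802 = 13.9817
  (218 − 203.6792)²/203.6792 = 1.0069
  (205 − 179.8407)²/179.8407 = 3.5197
  (74 − 80.1756)²/80.1756 = 0.4757
  (152 − 146.4844)²/146.4844 = 0.2077
  (130 − 129.3399)²/129.3399 = 0.0034
χ² = 16.4982 + 1.7046 + 3.2707 + 13.9817 + 1.0069 + 3.5197 + 0.4757 + 0.2077 + 0.0034 = 40.669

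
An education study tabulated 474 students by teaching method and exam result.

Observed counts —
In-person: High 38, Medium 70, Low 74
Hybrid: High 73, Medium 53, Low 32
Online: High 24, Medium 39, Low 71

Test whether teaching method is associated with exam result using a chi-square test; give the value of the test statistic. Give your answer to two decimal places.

50.05

Row totals: 182, 158, 134. Column totals: 135, 162, 177. Grand total N = 474.
Expected counts (row total × column total / N):
  In-person, High: 182×135/474 = 51.835
  In-person, Medium: 182×162/474 = 62.203
  In-person, Low: 182×177/474 = 67.962
  Hybrid, High: 158×135/474 = 45.000
  Hybrid, Medium: 158×162/474 = 54.000
  Hybrid, Low: 158×177/474 = 59.000
  Online, High: 134×135/474 = 38.165
  Online, Medium: 134×162/474 = 45.797
  Online, Low: 134×177/474 = 50.038
Contributions (O − E)²/E:
  (38 − 51.835)²/51.835 = 3.6926
  (70 − 62.203)²/62.203 = 0.9773
  (74 − 67.962)²/67.962 = 0.5364
  (73 − 45.000)²/45.000 = 17.4222
  (53 − 54.000)²/54.000 = 0.0185
  (32 − 59.000)²/59.000 = 12.3559
  (24 − 38.165)²/38.165 = 5.2574
  (39 − 45.797)²/45.797 = 1.0088
  (71 − 50.038)²/50.038 = 8.7814
χ² = 3.6926 + 0.9773 + 0.5364 + 17.4222 + 0.0185 + 12.3559 + 5.2574 + 1.0088 + 8.7814 = 50.05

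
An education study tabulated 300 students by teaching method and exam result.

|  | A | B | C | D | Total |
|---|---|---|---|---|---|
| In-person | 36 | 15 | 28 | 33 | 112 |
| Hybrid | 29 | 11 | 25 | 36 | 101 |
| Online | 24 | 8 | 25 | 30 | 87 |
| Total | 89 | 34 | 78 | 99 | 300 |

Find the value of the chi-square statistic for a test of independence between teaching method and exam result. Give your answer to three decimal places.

2.227

Grand total N = 300.
Expected counts (row total × column total / N):
  In-person, A: 112×89/300 = 33.2267
  In-person, B: 112×34/300 = 12.6933
  In-person, C: 112×78/300 = 29.1200
  In-person, D: 112×99/300 = 36.9600
  Hybrid, A: 101×89/300 = 29.9633
  Hybrid, B: 101×34/300 = 11.4467
  Hybrid, C: 101×78/300 = 26.2600
  Hybrid, D: 101×99/300 = 33.3300
  Online, A: 87×89/300 = 25.8100
  Online, B: 87×34/300 = 9.8600
  Online, C: 87×78/300 = 22.6200
  Online, D: 87×99/300 = 28.7100
Contributions (O − E)²/E:
  (36 − 33.2267)²/33.2267 = 0.2315
  (15 − 12.6933)²/12.6933 = 0.4192
  (28 − 29.1200)²/29.1200 = 0.0431
  (33 − 36.9600)²/36.9600 = 0.4243
  (29 − 29.9633)²/29.9633 = 0.0310
  (11 − 11.4467)²/11.4467 = 0.0174
  (25 − 26.2600)²/26.2600 = 0.0605
  (36 − 33.3300)²/33.3300 = 0.2139
  (24 − 25.8100)²/25.8100 = 0.1269
  (8 − 9.8600)²/9.8600 = 0.3509
  (25 − 22.6200)²/22.6200 = 0.2504
  (30 − 28.7100)²/28.7100 = 0.0580
χ² = 0.2315 + 0.4192 + 0.0431 + 0.4243 + 0.0310 + 0.0174 + 0.0605 + 0.2139 + 0.1269 + 0.3509 + 0.2504 + 0.0580 = 2.227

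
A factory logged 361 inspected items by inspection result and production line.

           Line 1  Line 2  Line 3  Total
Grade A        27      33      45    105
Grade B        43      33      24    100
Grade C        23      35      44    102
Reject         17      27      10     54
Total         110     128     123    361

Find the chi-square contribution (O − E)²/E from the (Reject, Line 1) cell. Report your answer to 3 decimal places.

Row total (Reject) = 54; column total (Line 1) = 110; N = 361.
Expected count E = 54 × 110 / 361 = 16.4543.
Contribution = (O − E)²/E = (17 − 16.4543)² / 16.4543 = 0.018.

0.018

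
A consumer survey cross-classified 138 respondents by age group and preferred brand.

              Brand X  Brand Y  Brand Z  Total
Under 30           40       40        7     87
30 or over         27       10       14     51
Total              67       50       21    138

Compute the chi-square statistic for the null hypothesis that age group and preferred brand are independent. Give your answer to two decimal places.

14.45

Grand total N = 138.
Expected counts (row total × column total / N):
  Under 30, Brand X: 87×67/138 = 42.239
  Under 30, Brand Y: 87×50/138 = 31.522
  Under 30, Brand Z: 87×21/138 = 13.239
  30 or over, Brand X: 51×67/138 = 24.761
  30 or over, Brand Y: 51×50/138 = 18.478
  30 or over, Brand Z: 51×21/138 = 7.761
Contributions (O − E)²/E:
  (40 − 42.239)²/42.239 = 0.1187
  (40 − 31.522)²/31.522 = 2.2802
  (7 − 13.239)²/13.239 = 2.9402
  (27 − 24.761)²/24.761 = 0.2025
  (10 − 18.478)²/18.478 = 3.8898
  (14 − 7.761)²/7.761 = 5.0155
χ² = 0.1187 + 2.2802 + 2.9402 + 0.2025 + 3.8898 + 5.0155 = 14.45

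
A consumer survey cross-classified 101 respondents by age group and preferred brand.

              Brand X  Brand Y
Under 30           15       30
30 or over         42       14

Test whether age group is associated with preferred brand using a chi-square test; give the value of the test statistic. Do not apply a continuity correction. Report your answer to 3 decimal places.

Row totals: 45, 56. Column totals: 57, 44. Grand total N = 101.
Expected counts (row total × column total / N):
  Under 30, Brand X: 45×57/101 = 25.3960
  Under 30, Brand Y: 45×44/101 = 19.6040
  30 or over, Brand X: 56×57/101 = 31.6040
  30 or over, Brand Y: 56×44/101 = 24.3960
Contributions (O − E)²/E:
  (15 − 25.3960)²/25.3960 = 4.2557
  (30 − 19.6040)²/19.6040 = 5.5130
  (42 − 31.6040)²/31.6040 = 3.4197
  (14 − 24.3960)²/24.3960 = 4.4301
χ² = 4.2557 + 5.5130 + 3.4197 + 4.4301 = 17.619

17.619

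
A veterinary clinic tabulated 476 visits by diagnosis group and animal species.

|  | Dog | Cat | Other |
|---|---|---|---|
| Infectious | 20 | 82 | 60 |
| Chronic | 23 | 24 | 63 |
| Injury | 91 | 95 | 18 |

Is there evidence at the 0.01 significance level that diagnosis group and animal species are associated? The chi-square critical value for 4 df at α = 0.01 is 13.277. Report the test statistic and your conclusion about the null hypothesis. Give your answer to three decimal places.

Row totals: 162, 110, 204. Column totals: 134, 201, 141. Grand total N = 476.
Expected counts (row total × column total / N):
  Infectious, Dog: 162×134/476 = 45.6050
  Infectious, Cat: 162×201/476 = 68.4076
  Infectious, Other: 162×141/476 = 47.9874
  Chronic, Dog: 110×134/476 = 30.9664
  Chronic, Cat: 110×201/476 = 46.4496
  Chronic, Other: 110×141/476 = 32.5840
  Injury, Dog: 204×134/476 = 57.4286
  Injury, Cat: 204×201/476 = 86.1429
  Injury, Other: 204×141/476 = 60.4286
Contributions (O − E)²/E:
  (20 − 45.6050)²/45.6050 = 14.3760
  (82 − 68.4076)²/68.4076 = 2.7008
  (60 − 47.9874)²/47.9874 = 3.0071
  (23 − 30.9664)²/30.9664 = 2.0494
  (24 − 46.4496)²/46.4496 = 10.8501
  (63 − 32.5840)²/32.5840 = 28.3922
  (91 − 57.4286)²/57.4286 = 19.6250
  (95 − 86.1429)²/86.1429 = 0.9107
  (18 − 60.4286)²/60.4286 = 29.7903
χ² = 14.3760 + 2.7008 + 3.0071 + 2.0494 + 10.8501 + 28.3922 + 19.6250 + 0.9107 + 29.7903 = 111.702
df = (3−1)(3−1) = 4. Since 111.702 > 13.277, reject the null hypothesis of independence at α = 0.01.

111.702; reject H₀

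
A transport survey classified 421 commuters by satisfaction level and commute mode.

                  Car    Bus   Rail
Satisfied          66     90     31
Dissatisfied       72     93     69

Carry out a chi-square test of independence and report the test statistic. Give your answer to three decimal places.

9.623

Row totals: 187, 234. Column totals: 138, 183, 100. Grand total N = 421.
Expected counts (row total × column total / N):
  Satisfied, Car: 187×138/421 = 61.2969
  Satisfied, Bus: 187×183/421 = 81.2850
  Satisfied, Rail: 187×100/421 = 44.4181
  Dissatisfied, Car: 234×138/421 = 76.7031
  Dissatisfied, Bus: 234×183/421 = 101.7150
  Dissatisfied, Rail: 234×100/421 = 55.5819
Contributions (O − E)²/E:
  (66 − 61.2969)²/61.2969 = 0.3609
  (90 − 81.2850)²/81.2850 = 0.9344
  (31 − 44.4181)²/44.4181 = 4.0534
  (72 − 76.7031)²/76.7031 = 0.2884
  (93 − 101.7150)²/101.7150 = 0.7467
  (69 − 55.5819)²/55.5819 = 3.2393
χ² = 0.3609 + 0.9344 + 4.0534 + 0.2884 + 0.7467 + 3.2393 = 9.623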